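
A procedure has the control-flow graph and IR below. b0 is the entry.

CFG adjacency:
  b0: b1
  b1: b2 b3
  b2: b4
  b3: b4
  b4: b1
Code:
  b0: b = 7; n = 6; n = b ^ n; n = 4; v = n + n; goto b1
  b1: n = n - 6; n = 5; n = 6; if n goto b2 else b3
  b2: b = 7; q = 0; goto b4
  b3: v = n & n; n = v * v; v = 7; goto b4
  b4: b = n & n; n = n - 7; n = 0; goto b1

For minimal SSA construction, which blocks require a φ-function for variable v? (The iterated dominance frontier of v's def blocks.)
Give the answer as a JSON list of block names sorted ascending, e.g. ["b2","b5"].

Answer: ["b1", "b4"]

Derivation:
idom tree: b1←b0 b2←b1 b3←b1 b4←b1
Join-block Dom:
  b1: preds {b0,b4}: {b0} ∩ {b0,b1,b4} = {b0}; idom=b0
  b4: preds {b2,b3}: {b0,b1,b2} ∩ {b0,b1,b3} = {b0,b1}; idom=b1

DF derivation:
  b1←b0: walk · to b0
  b1←b4: walk b4→b1 to b0
  b4←b2: walk b2 to b1
  b4←b3: walk b3 to b1
  DF(b0)=∅
  DF(b1)={b1}
  DF(b2)={b4}
  DF(b3)={b4}
  DF(b4)={b1}

φ for v: defs {b0,b3}
  DF⁺ = {b1,b4}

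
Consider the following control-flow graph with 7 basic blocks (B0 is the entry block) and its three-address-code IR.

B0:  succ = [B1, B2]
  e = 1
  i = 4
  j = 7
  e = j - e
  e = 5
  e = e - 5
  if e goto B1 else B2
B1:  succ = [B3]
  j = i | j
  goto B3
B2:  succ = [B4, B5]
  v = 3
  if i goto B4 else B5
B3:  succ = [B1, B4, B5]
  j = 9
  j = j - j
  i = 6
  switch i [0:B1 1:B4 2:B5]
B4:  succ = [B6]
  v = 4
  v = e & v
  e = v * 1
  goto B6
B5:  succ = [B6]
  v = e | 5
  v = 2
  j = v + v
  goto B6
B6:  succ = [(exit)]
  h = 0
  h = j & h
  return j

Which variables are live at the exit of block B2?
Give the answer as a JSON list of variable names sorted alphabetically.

Answer: ["e", "j"]

Analysis:
Per-block:
  B0: {e,i,j} / ∅
  B1: {j} / {i,j}
  B2: {v} / {i}
  B3: {i,j} / ∅
  B4: {e,v} / {e}
  B5: {j,v} / {e}
  B6: {h} / {j}

Liveness:
  live B0: ∅→{e,i,j}
  live B1: {e,i,j}→{e}
  live B2: {e,i,j}→{e,j}
  live B3: {e}→{e,i,j}
  live B4: {e,j}→{j}
  live B5: {e}→{j}
  live B6: {j}→∅

live-out(B2) = ["e", "j"]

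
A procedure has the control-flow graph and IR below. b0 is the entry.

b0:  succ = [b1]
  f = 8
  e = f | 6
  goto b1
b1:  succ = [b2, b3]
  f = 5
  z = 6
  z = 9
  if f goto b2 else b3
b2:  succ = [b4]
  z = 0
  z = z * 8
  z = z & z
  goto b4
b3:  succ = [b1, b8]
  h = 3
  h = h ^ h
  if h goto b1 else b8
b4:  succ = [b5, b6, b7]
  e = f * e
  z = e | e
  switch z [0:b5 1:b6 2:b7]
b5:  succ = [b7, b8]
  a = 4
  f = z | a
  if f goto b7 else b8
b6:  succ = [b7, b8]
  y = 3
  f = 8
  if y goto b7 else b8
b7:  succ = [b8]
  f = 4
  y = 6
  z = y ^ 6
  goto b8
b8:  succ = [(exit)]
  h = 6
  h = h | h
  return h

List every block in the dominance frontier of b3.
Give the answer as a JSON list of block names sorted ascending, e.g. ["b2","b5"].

Answer: ["b1", "b8"]

Analysis:
idom tree: b1←b0 b2←b1 b3←b1 b4←b2 b5←b4 b6←b4 b7←b4 b8←b1
Join-block Dom:
  b1: preds {b0,b3}: {b0} ∩ {b0,b1,b3} = {b0}; idom=b0
  b7: preds {b4,b5,b6}: {b0,b1,b2,b4} ∩ {b0,b1,b2,b4,b5} ∩ {b0,b1,b2,b4,b6} = {b0,b1,b2,b4}; idom=b4
  b8: preds {b3,b5,b6,b7}: {b0,b1,b3} ∩ {b0,b1,b2,b4,b5} ∩ {b0,b1,b2,b4,b6} ∩ {b0,b1,b2,b4,b7} = {b0,b1}; idom=b1

DF walk-up:
  join b1 pred b0: · stop@b0
  join b1 pred b3: b3→b1 stop@b0
  join b7 pred b4: · stop@b4
  join b7 pred b5: b5 stop@b4
  join b7 pred b6: b6 stop@b4
  join b8 pred b3: b3 stop@b1
  join b8 pred b5: b5→b4→b2 stop@b1
  join b8 pred b6: b6→b4→b2 stop@b1
  join b8 pred b7: b7→b4→b2 stop@b1
  b0: DF=∅
  b1: DF={b1}
  b2: DF={b8}
  b3: DF={b1,b8}
  b4: DF={b8}
  b5: DF={b7,b8}
  b6: DF={b7,b8}
  b7: DF={b8}
  b8: DF=∅

DF(b3) = ["b1", "b8"]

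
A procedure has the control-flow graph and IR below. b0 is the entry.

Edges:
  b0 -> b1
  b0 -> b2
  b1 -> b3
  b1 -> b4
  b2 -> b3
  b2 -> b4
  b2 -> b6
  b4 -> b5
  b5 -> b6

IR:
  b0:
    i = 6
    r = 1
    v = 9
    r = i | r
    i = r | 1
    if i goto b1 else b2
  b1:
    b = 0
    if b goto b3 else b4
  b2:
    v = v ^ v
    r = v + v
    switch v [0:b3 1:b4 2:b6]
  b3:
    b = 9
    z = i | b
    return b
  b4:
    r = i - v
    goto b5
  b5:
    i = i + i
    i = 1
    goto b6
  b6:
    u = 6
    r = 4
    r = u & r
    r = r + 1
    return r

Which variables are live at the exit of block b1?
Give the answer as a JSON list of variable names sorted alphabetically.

Block summaries:
  b0: {i,r,v} / ∅
  b1: {b} / ∅
  b2: {r,v} / {v}
  b3: {b,z} / {i}
  b4: {r} / {i,v}
  b5: {i} / {i}
  b6: {r,u} / ∅

Liveness:
  live b0: ∅→{i,v}
  live b1: {i,v}→{i,v}
  live b2: {i,v}→{i,v}
  live b3: {i}→∅
  live b4: {i,v}→{i}
  live b5: {i}→∅
  live b6: ∅→∅

live-out(b1) = ["i", "v"]

Answer: ["i", "v"]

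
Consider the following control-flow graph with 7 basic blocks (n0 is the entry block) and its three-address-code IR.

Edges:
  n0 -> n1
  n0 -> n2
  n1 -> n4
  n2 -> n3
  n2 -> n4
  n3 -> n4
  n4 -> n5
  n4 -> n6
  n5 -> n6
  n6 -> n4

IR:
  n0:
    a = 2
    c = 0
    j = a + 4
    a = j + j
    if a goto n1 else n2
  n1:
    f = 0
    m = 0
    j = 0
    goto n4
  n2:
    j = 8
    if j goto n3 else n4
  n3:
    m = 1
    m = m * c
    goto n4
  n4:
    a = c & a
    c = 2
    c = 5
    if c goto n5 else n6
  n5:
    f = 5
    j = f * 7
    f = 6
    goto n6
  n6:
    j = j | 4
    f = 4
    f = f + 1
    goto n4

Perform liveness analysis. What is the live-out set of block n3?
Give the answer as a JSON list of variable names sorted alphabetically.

def/use:
  n0: def={a,c,j} ue=∅
  n1: def={f,j,m} ue=∅
  n2: def={j} ue=∅
  n3: def={m} ue={c}
  n4: def={a,c} ue={a,c}
  n5: def={f,j} ue=∅
  n6: def={f,j} ue={j}

Liveness:
  live n0: ∅→{a,c}
  live n1: {a,c}→{a,c,j}
  live n2: {a,c}→{a,c,j}
  live n3: {a,c,j}→{a,c,j}
  live n4: {a,c,j}→{a,c,j}
  live n5: {a,c}→{a,c,j}
  live n6: {a,c,j}→{a,c,j}

live-out(n3) = ["a", "c", "j"]

Answer: ["a", "c", "j"]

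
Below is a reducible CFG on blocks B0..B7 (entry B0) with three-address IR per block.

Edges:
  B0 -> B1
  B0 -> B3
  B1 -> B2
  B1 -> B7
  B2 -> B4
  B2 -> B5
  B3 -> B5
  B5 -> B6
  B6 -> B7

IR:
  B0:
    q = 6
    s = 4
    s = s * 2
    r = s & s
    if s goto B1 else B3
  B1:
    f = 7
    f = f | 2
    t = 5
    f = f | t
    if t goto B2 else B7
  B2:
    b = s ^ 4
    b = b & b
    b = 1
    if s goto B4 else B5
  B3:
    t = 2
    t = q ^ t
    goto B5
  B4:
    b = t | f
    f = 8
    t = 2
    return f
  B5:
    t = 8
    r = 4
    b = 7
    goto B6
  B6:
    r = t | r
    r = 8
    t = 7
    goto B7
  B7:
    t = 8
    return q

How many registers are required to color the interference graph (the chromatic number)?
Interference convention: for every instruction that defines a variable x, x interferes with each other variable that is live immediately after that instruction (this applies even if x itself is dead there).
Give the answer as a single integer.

Per-block:
  B0 def {q,r,s} use ∅
  B1 def {f,t} use ∅
  B2 def {b} use {s}
  B3 def {t} use {q}
  B4 def {b,f,t} use {f,t}
  B5 def {b,r,t} use ∅
  B6 def {r,t} use {r,t}
  B7 def {t} use {q}

Liveness:
  live B0: ∅→{q,s}
  live B1: {q,s}→{f,q,s,t}
  live B2: {f,q,s,t}→{f,q,t}
  live B3: {q}→{q}
  live B4: {f,t}→∅
  live B5: {q}→{q,r,t}
  live B6: {q,r,t}→{q}
  live B7: {q}→∅

Conflict graph:
  b: {f,q,r,s,t}
  f: {b,q,s,t}
  q: {b,f,r,s,t}
  r: {b,q,s,t}
  s: {b,f,q,r,t}
  t: {b,f,q,r,s}

Chromatic number:
  lower bound: {b,f,q,s,t} mutually conflict ⇒ χ ≥ 5
  5-colouring: r0={b}  r1={q}  r2={s}  r3={t}  r4={f,r}
  χ = 5

Answer: 5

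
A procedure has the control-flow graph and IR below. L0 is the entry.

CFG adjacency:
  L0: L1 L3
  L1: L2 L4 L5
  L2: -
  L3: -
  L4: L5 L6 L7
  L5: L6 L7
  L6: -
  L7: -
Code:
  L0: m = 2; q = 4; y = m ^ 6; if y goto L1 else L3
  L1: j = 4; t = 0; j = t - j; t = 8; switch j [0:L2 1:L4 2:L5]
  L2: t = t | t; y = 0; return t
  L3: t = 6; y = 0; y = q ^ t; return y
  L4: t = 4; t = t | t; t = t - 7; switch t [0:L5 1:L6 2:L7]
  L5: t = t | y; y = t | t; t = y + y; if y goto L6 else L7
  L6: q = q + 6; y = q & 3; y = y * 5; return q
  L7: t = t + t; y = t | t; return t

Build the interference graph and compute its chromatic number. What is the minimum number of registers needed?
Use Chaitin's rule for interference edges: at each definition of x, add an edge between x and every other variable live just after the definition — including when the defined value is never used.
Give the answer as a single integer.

Answer: 4

Working:
def/use:
  L0 def {m,q,y} use ∅
  L1 def {j,t} use ∅
  L2 def {t,y} use {t}
  L3 def {t,y} use {q}
  L4 def {t} use ∅
  L5 def {t,y} use {t,y}
  L6 def {q,y} use {q}
  L7 def {t,y} use {t}

Backward fixpoint:
  live L0: ∅→{q,y}
  live L1: {q,y}→{q,t,y}
  live L2: {t}→∅
  live L3: {q}→∅
  live L4: {q,y}→{q,t,y}
  live L5: {q,t,y}→{q,t}
  live L6: {q}→∅
  live L7: {t}→∅

Interfere edges:
  j — {q,t,y}
  m — {q}
  q — {j,m,t,y}
  t — {j,q,y}
  y — {j,q,t}

Registers:
  clique {j,q,t,y} ⇒ need ≥ 4
  assign j→c1 m→c1 q→c0 t→c2 y→c3 — no edge inside a register ⇒ χ ≤ 4
  χ = 4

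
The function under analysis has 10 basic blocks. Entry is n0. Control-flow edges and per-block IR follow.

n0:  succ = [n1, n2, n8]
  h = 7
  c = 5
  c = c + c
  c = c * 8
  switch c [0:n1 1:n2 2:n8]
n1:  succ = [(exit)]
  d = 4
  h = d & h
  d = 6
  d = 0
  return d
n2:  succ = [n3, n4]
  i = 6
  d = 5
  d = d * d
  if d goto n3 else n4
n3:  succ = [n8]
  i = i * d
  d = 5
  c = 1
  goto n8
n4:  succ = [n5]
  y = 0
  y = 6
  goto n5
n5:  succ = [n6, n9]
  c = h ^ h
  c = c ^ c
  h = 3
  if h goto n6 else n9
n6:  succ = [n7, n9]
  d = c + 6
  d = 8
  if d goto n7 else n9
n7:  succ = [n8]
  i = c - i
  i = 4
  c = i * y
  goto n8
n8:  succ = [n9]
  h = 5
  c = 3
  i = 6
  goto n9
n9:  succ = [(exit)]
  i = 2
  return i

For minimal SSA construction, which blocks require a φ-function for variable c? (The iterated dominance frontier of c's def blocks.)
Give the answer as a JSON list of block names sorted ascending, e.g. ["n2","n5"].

idom tree: n1←n0 n2←n0 n3←n2 n4←n2 n5←n4 n6←n5 n7←n6 n8←n0 n9←n0
Dom∩ at merges:
  n8: preds {n0,n3,n7}: {n0} ∩ {n0,n2,n3} ∩ {n0,n2,n4,n5,n6,n7} = {n0}; idom=n0
  n9: preds {n5,n6,n8}: {n0,n2,n4,n5} ∩ {n0,n2,n4,n5,n6} ∩ {n0,n8} = {n0}; idom=n0

DF derivation:
  join n8 pred n0: · stop@n0
  join n8 pred n3: n3→n2 stop@n0
  join n8 pred n7: n7→n6→n5→n4→n2 stop@n0
  join n9 pred n5: n5→n4→n2 stop@n0
  join n9 pred n6: n6→n5→n4→n2 stop@n0
  join n9 pred n8: n8 stop@n0
  n0: DF=∅
  n1: DF=∅
  n2: DF={n8,n9}
  n3: DF={n8}
  n4: DF={n8,n9}
  n5: DF={n8,n9}
  n6: DF={n8,n9}
  n7: DF={n8}
  n8: DF={n9}
  n9: DF=∅

φ for c: defs {n0,n3,n5,n7,n8}
  DF⁺ = {n8,n9}

Answer: ["n8", "n9"]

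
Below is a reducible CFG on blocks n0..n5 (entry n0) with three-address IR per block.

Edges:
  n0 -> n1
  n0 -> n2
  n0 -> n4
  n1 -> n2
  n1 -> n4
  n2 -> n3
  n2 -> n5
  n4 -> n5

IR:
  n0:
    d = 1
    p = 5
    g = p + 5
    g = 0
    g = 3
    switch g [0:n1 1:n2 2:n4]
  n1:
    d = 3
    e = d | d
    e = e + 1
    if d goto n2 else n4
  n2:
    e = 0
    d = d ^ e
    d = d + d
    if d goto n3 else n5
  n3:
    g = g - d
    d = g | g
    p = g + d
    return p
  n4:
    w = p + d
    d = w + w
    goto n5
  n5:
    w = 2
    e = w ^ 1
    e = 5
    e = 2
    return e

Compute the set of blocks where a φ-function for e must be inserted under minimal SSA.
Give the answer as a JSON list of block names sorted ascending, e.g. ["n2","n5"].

idom tree: n1←n0 n2←n0 n3←n2 n4←n0 n5←n0
Dom∩ at merges:
  n2: preds {n0,n1}: {n0} ∩ {n0,n1} = {n0}; idom=n0
  n4: preds {n0,n1}: {n0} ∩ {n0,n1} = {n0}; idom=n0
  n5: preds {n2,n4}: {n0,n2} ∩ {n0,n4} = {n0}; idom=n0

Frontier:
  join n2 pred n0: · stop@n0
  join n2 pred n1: n1 stop@n0
  join n4 pred n0: · stop@n0
  join n4 pred n1: n1 stop@n0
  join n5 pred n2: n2 stop@n0
  join n5 pred n4: n4 stop@n0
  n0: DF=∅
  n1: DF={n2,n4}
  n2: DF={n5}
  n3: DF=∅
  n4: DF={n5}
  n5: DF=∅

φ for e: defs {n1,n2,n5}
  DF⁺ = {n2,n4,n5}

Answer: ["n2", "n4", "n5"]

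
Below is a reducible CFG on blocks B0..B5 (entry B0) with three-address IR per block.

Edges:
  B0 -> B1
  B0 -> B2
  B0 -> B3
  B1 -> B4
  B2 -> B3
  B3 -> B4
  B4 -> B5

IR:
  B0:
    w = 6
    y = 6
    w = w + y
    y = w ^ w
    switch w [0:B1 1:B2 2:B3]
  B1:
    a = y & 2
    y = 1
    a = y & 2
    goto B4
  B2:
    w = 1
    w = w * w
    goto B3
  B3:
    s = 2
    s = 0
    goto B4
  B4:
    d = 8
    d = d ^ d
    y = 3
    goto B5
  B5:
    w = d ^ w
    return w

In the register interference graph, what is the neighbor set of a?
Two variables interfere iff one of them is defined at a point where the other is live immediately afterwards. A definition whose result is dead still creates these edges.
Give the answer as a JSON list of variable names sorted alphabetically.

def/use:
  B0: {w,y} / ∅
  B1: {a,y} / {y}
  B2: {w} / ∅
  B3: {s} / ∅
  B4: {d,y} / ∅
  B5: {w} / {d,w}

Backward fixpoint:
  live B0: ∅→{w,y}
  live B1: {w,y}→{w}
  live B2: ∅→{w}
  live B3: {w}→{w}
  live B4: {w}→{d,w}
  live B5: {d,w}→∅

Interference:
  a — {w}
  d — {w,y}
  s — {w}
  w — {a,d,s,y}
  y — {d,w}

N(a) = ["w"]

Answer: ["w"]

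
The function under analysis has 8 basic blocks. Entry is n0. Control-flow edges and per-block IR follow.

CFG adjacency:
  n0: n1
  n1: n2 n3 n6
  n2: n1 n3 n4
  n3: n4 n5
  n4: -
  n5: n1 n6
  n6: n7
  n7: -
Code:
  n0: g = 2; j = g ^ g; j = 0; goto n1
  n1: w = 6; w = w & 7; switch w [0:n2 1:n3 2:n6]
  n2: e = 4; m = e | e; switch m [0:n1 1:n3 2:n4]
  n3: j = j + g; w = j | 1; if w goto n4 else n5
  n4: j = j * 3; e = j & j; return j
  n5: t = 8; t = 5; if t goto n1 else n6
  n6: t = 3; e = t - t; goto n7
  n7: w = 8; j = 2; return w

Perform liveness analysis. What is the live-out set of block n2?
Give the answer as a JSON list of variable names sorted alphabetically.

Answer: ["g", "j"]

Analysis:
Block summaries:
  n0: {g,j} / ∅
  n1: {w} / ∅
  n2: {e,m} / ∅
  n3: {j,w} / {g,j}
  n4: {e,j} / {j}
  n5: {t} / ∅
  n6: {e,t} / ∅
  n7: {j,w} / ∅

Backward fixpoint:
  n0 li=∅ lo={g,j}
  n1 li={g,j} lo={g,j}
  n2 li={g,j} lo={g,j}
  n3 li={g,j} lo={g,j}
  n4 li={j} lo=∅
  n5 li={g,j} lo={g,j}
  n6 li=∅ lo=∅
  n7 li=∅ lo=∅

live-out(n2) = ["g", "j"]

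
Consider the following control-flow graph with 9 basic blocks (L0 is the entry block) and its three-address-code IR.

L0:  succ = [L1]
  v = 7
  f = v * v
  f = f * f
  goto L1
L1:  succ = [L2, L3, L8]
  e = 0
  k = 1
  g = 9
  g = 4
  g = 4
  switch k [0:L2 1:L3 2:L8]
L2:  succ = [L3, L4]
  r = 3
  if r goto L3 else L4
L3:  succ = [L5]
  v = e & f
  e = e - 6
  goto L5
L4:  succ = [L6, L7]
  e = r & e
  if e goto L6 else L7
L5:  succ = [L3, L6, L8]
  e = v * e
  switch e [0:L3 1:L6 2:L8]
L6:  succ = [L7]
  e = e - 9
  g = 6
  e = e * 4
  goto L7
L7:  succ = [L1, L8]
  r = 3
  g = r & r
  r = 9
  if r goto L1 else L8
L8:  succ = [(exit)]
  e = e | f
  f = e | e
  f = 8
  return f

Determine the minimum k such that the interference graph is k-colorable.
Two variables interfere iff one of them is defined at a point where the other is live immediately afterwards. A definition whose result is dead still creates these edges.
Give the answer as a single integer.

def/use:
  L0: def={f,v} ue=∅
  L1: def={e,g,k} ue=∅
  L2: def={r} ue=∅
  L3: def={e,v} ue={e,f}
  L4: def={e} ue={e,r}
  L5: def={e} ue={e,v}
  L6: def={e,g} ue={e}
  L7: def={g,r} ue=∅
  L8: def={e,f} ue={e,f}

Live sets:
  L0 li=∅ lo={f}
  L1 li={f} lo={e,f}
  L2 li={e,f} lo={e,f,r}
  L3 li={e,f} lo={e,f,v}
  L4 li={e,f,r} lo={e,f}
  L5 li={e,f,v} lo={e,f}
  L6 li={e,f} lo={e,f}
  L7 li={e,f} lo={e,f}
  L8 li={e,f} lo=∅

Conflict graph:
  e — {f,g,k,r,v}
  f — {e,g,k,r,v}
  g — {e,f,k}
  k — {e,f,g}
  r — {e,f}
  v — {e,f}

Registers:
  {e,f,g,k} pairwise interfere (4-clique) ⇒ χ ≥ 4
  assign e→R0 f→R1 g→R2 k→R3 r→R2 v→R2 — no edge inside a register ⇒ χ ≤ 4
  χ = 4

Answer: 4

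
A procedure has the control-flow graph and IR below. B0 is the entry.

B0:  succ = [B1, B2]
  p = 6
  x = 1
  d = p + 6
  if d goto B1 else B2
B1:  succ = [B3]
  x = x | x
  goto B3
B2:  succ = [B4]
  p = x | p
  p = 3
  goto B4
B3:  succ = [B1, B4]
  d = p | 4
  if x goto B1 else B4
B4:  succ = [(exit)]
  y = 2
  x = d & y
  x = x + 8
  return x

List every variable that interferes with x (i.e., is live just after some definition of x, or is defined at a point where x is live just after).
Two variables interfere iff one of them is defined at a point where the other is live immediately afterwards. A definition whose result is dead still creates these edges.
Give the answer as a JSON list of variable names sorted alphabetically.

Answer: ["d", "p"]

Working:
Block summaries:
  B0: def={d,p,x} ue=∅
  B1: def={x} ue={x}
  B2: def={p} ue={p,x}
  B3: def={d} ue={p,x}
  B4: def={x,y} ue={d}

Backward fixpoint:
  B0: in=∅ out={d,p,x}
  B1: in={p,x} out={p,x}
  B2: in={d,p,x} out={d}
  B3: in={p,x} out={d,p,x}
  B4: in={d} out=∅

Interfere edges:
  d — {p,x,y}
  p — {d,x}
  x — {d,p}
  y — {d}

N(x) = ["d", "p"]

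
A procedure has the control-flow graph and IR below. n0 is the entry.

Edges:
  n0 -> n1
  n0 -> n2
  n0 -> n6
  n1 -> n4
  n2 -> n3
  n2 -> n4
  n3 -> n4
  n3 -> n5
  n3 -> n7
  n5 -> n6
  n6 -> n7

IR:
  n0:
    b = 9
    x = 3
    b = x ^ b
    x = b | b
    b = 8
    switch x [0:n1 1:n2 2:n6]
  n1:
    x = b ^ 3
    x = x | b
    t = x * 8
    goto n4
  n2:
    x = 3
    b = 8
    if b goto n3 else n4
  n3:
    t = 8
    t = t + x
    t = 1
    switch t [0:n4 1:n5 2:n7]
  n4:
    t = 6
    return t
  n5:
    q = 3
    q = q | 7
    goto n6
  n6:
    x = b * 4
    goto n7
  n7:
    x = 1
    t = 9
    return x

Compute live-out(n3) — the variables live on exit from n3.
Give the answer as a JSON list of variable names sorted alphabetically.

Per-block:
  n0: {b,x} / ∅
  n1: {t,x} / {b}
  n2: {b,x} / ∅
  n3: {t} / {x}
  n4: {t} / ∅
  n5: {q} / ∅
  n6: {x} / {b}
  n7: {t,x} / ∅

Backward fixpoint:
  live n0: ∅→{b}
  live n1: {b}→∅
  live n2: ∅→{b,x}
  live n3: {b,x}→{b}
  live n4: ∅→∅
  live n5: {b}→{b}
  live n6: {b}→∅
  live n7: ∅→∅

live-out(n3) = ["b"]

Answer: ["b"]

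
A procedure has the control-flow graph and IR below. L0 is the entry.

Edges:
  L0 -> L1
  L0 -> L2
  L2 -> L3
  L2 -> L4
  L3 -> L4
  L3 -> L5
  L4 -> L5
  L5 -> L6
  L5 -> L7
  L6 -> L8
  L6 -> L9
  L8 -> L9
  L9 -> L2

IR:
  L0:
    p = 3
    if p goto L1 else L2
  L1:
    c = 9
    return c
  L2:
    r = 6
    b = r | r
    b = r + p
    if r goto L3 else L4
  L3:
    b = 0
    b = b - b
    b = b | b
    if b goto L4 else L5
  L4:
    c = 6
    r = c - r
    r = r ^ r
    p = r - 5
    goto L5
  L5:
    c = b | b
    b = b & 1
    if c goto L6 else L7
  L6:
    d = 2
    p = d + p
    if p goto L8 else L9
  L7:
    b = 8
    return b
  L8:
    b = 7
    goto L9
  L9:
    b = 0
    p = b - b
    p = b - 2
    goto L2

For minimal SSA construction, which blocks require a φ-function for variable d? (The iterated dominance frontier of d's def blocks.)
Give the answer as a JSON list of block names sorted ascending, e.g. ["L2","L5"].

idom tree: L1←L0 L2←L0 L3←L2 L4←L2 L5←L2 L6←L5 L7←L5 L8←L6 L9←L6
Dom at joins:
  L2: preds {L0,L9}: {L0} ∩ {L0,L2,L5,L6,L9} = {L0}; idom=L0
  L4: preds {L2,L3}: {L0,L2} ∩ {L0,L2,L3} = {L0,L2}; idom=L2
  L5: preds {L3,L4}: {L0,L2,L3} ∩ {L0,L2,L4} = {L0,L2}; idom=L2
  L9: preds {L6,L8}: {L0,L2,L5,L6} ∩ {L0,L2,L5,L6,L8} = {L0,L2,L5,L6}; idom=L6

Frontier:
  join L2 pred L0: · stop@L0
  join L2 pred L9: L9→L6→L5→L2 stop@L0
  join L4 pred L2: · stop@L2
  join L4 pred L3: L3 stop@L2
  join L5 pred L3: L3 stop@L2
  join L5 pred L4: L4 stop@L2
  join L9 pred L6: · stop@L6
  join L9 pred L8: L8 stop@L6
  L0: DF=∅
  L1: DF=∅
  L2: DF={L2}
  L3: DF={L4,L5}
  L4: DF={L5}
  L5: DF={L2}
  L6: DF={L2}
  L7: DF=∅
  L8: DF={L9}
  L9: DF={L2}

φ for d: defs {L6}
  DF⁺ = {L2}

Answer: ["L2"]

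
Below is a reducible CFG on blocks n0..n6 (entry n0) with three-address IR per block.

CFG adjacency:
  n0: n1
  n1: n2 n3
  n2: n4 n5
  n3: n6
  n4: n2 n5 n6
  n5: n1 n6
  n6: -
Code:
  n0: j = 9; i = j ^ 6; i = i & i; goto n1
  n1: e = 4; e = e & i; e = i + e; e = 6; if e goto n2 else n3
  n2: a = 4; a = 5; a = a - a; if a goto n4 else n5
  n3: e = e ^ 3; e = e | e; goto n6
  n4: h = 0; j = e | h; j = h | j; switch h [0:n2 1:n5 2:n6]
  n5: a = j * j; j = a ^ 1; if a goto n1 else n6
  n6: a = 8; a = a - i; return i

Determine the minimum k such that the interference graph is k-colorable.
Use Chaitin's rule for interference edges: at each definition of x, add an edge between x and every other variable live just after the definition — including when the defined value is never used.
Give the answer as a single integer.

Answer: 4

Analysis:
Per-block:
  n0: {i,j} / ∅
  n1: {e} / {i}
  n2: {a} / ∅
  n3: {e} / {e}
  n4: {h,j} / {e}
  n5: {a,j} / {j}
  n6: {a} / {i}

Live sets:
  n0 li=∅ lo={i,j}
  n1 li={i,j} lo={e,i,j}
  n2 li={e,i,j} lo={e,i,j}
  n3 li={e,i} lo={i}
  n4 li={e,i} lo={e,i,j}
  n5 li={i,j} lo={i,j}
  n6 li={i} lo=∅

Interference:
  a↔{e,i,j}
  e↔{a,h,i,j}
  h↔{e,i,j}
  i↔{a,e,h,j}
  j↔{a,e,h,i}

Chromatic number:
  {a,e,i,j} pairwise interfere (4-clique) ⇒ χ ≥ 4
  4-colouring: c0={e}  c1={i}  c2={j}  c3={a,h}
  χ = 4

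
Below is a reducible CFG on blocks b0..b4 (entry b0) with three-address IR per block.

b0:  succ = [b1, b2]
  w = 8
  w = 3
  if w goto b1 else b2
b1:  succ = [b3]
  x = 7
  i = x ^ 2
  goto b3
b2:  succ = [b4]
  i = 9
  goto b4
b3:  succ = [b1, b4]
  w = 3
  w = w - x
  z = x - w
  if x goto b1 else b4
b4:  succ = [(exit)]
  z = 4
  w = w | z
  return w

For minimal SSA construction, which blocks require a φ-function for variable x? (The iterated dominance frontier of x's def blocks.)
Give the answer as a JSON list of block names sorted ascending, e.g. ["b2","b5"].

Answer: ["b1", "b4"]

Derivation:
idom tree: b1←b0 b2←b0 b3←b1 b4←b0
Dom∩ at merges:
  b1: preds {b0,b3}: {b0} ∩ {b0,b1,b3} = {b0}; idom=b0
  b4: preds {b2,b3}: {b0,b2} ∩ {b0,b1,b3} = {b0}; idom=b0

Frontier:
  b1←b0: walk · to b0
  b1←b3: walk b3→b1 to b0
  b4←b2: walk b2 to b0
  b4←b3: walk b3→b1 to b0
  b0: DF=∅
  b1: DF={b1,b4}
  b2: DF={b4}
  b3: DF={b1,b4}
  b4: DF=∅

φ for x: defs {b1}
  DF⁺ = {b1,b4}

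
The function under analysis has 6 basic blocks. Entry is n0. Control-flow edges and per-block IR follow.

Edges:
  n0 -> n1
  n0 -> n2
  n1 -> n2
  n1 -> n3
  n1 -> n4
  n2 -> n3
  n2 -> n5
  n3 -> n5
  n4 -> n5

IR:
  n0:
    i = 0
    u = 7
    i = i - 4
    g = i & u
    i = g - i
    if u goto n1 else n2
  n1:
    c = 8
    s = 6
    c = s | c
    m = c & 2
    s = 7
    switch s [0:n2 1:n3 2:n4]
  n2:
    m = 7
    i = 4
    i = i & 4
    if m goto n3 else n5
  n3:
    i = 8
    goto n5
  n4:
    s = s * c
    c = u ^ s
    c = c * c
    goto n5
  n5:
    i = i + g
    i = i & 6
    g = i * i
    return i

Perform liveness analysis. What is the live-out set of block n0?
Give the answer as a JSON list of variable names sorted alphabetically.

def/use:
  n0: def={g,i,u} ue=∅
  n1: def={c,m,s} ue=∅
  n2: def={i,m} ue=∅
  n3: def={i} ue=∅
  n4: def={c,s} ue={c,s,u}
  n5: def={g,i} ue={g,i}

Live sets:
  live n0: ∅→{g,i,u}
  live n1: {g,i,u}→{c,g,i,s,u}
  live n2: {g}→{g,i}
  live n3: {g}→{g,i}
  live n4: {c,g,i,s,u}→{g,i}
  live n5: {g,i}→∅

live-out(n0) = ["g", "i", "u"]

Answer: ["g", "i", "u"]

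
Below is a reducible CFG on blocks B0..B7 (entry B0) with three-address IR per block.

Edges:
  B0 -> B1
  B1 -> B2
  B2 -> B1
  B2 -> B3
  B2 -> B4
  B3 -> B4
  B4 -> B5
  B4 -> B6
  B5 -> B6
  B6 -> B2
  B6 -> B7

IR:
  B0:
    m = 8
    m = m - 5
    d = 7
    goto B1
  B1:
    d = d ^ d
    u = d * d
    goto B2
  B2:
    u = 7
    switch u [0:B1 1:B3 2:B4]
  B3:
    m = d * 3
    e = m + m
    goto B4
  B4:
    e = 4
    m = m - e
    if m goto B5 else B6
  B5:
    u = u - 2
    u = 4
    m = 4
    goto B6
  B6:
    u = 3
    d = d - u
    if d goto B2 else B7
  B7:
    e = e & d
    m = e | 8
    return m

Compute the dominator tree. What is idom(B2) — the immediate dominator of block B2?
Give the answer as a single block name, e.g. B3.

Answer: B1

Working:
idom tree: B1←B0 B2←B1 B3←B2 B4←B2 B5←B4 B6←B4 B7←B6
Join-block Dom:
  B1: preds {B0,B2}: {B0} ∩ {B0,B1,B2} = {B0}; idom=B0
  B2: preds {B1,B6}: {B0,B1} ∩ {B0,B1,B2,B4,B6} = {B0,B1}; idom=B1
  B4: preds {B2,B3}: {B0,B1,B2} ∩ {B0,B1,B2,B3} = {B0,B1,B2}; idom=B2
  B6: preds {B4,B5}: {B0,B1,B2,B4} ∩ {B0,B1,B2,B4,B5} = {B0,B1,B2,B4}; idom=B4

idom(B2) = B1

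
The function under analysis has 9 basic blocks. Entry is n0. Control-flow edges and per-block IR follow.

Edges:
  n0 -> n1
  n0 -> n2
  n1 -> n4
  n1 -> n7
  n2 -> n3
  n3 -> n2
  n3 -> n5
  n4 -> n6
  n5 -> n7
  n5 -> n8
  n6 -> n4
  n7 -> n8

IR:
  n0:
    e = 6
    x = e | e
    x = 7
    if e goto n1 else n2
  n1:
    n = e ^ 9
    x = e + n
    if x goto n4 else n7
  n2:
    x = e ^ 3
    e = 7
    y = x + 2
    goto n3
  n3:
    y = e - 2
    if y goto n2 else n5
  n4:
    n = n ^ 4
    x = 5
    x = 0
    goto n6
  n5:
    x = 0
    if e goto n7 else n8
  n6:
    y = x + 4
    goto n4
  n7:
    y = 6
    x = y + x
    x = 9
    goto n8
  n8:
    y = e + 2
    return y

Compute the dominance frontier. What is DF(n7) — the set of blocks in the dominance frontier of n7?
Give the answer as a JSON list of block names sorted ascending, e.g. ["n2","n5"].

Answer: ["n8"]

Derivation:
idom tree: n1←n0 n2←n0 n3←n2 n4←n1 n5←n3 n6←n4 n7←n0 n8←n0
Dom∩ at merges:
  n2: preds {n0,n3}: {n0} ∩ {n0,n2,n3} = {n0}; idom=n0
  n4: preds {n1,n6}: {n0,n1} ∩ {n0,n1,n4,n6} = {n0,n1}; idom=n1
  n7: preds {n1,n5}: {n0,n1} ∩ {n0,n2,n3,n5} = {n0}; idom=n0
  n8: preds {n5,n7}: {n0,n2,n3,n5} ∩ {n0,n7} = {n0}; idom=n0

DF derivation:
  join n2 pred n0: · stop@n0
  join n2 pred n3: n3→n2 stop@n0
  join n4 pred n1: · stop@n1
  join n4 pred n6: n6→n4 stop@n1
  join n7 pred n1: n1 stop@n0
  join n7 pred n5: n5→n3→n2 stop@n0
  join n8 pred n5: n5→n3→n2 stop@n0
  join n8 pred n7: n7 stop@n0
  n0: DF=∅
  n1: DF={n7}
  n2: DF={n2,n7,n8}
  n3: DF={n2,n7,n8}
  n4: DF={n4}
  n5: DF={n7,n8}
  n6: DF={n4}
  n7: DF={n8}
  n8: DF=∅

DF(n7) = ["n8"]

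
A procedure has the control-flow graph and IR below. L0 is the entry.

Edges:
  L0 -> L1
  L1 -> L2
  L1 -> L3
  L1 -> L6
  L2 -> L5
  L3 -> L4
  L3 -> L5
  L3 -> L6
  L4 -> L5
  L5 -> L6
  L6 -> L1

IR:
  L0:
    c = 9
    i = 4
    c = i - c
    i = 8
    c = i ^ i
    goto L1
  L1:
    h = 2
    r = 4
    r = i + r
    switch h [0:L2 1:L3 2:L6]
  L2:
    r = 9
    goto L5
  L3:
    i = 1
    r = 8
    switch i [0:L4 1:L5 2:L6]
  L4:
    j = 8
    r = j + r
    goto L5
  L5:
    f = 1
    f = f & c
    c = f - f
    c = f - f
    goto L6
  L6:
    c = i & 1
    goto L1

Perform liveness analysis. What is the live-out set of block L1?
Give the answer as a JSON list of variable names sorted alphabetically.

Answer: ["c", "i"]

Analysis:
def/use:
  L0: {c,i} / ∅
  L1: {h,r} / {i}
  L2: {r} / ∅
  L3: {i,r} / ∅
  L4: {j,r} / {r}
  L5: {c,f} / {c}
  L6: {c} / {i}

Backward fixpoint:
  L0: in=∅ out={c,i}
  L1: in={c,i} out={c,i}
  L2: in={c,i} out={c,i}
  L3: in={c} out={c,i,r}
  L4: in={c,i,r} out={c,i}
  L5: in={c,i} out={i}
  L6: in={i} out={c,i}

live-out(L1) = ["c", "i"]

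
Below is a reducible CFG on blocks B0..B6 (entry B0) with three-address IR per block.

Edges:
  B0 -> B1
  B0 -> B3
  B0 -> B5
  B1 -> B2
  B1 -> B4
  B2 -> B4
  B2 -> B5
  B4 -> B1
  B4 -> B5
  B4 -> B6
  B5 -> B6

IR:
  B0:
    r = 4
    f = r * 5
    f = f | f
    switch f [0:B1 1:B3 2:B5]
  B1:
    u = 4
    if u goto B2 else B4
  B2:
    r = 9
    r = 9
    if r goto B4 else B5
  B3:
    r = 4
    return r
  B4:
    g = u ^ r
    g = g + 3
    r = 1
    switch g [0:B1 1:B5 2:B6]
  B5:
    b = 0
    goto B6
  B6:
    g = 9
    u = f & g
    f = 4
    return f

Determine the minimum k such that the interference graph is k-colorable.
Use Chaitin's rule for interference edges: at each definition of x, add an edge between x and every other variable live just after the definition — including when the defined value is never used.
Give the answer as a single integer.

Answer: 3

Working:
def/use:
  B0: {f,r} / ∅
  B1: {u} / ∅
  B2: {r} / ∅
  B3: {r} / ∅
  B4: {g,r} / {r,u}
  B5: {b} / ∅
  B6: {f,g,u} / {f}

Backward fixpoint:
  B0: in=∅ out={f,r}
  B1: in={f,r} out={f,r,u}
  B2: in={f,u} out={f,r,u}
  B3: in=∅ out=∅
  B4: in={f,r,u} out={f,r}
  B5: in={f} out={f}
  B6: in={f} out=∅

Interference:
  b — {f}
  f — {b,g,r,u}
  g — {f,r}
  r — {f,g,u}
  u — {f,r}

Chromatic number:
  {f,g,r} pairwise interfere (3-clique) ⇒ χ ≥ 3
  assign b→R1 f→R0 g→R2 r→R1 u→R2 — no edge inside a register ⇒ χ ≤ 3
  χ = 3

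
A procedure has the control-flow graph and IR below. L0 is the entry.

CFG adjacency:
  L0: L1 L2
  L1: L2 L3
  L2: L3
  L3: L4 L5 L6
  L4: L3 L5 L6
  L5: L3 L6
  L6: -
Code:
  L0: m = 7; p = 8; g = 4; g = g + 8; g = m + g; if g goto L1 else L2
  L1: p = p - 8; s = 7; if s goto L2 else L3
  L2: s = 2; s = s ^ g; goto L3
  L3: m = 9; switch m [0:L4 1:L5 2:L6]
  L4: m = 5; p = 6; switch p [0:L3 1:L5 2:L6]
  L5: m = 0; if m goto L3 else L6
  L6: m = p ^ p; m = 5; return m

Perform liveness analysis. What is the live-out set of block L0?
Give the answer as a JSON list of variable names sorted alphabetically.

Block summaries:
  L0: def={g,m,p} ue=∅
  L1: def={p,s} ue={p}
  L2: def={s} ue={g}
  L3: def={m} ue=∅
  L4: def={m,p} ue=∅
  L5: def={m} ue=∅
  L6: def={m} ue={p}

Backward fixpoint:
  L0 li=∅ lo={g,p}
  L1 li={g,p} lo={g,p}
  L2 li={g,p} lo={p}
  L3 li={p} lo={p}
  L4 li=∅ lo={p}
  L5 li={p} lo={p}
  L6 li={p} lo=∅

live-out(L0) = ["g", "p"]

Answer: ["g", "p"]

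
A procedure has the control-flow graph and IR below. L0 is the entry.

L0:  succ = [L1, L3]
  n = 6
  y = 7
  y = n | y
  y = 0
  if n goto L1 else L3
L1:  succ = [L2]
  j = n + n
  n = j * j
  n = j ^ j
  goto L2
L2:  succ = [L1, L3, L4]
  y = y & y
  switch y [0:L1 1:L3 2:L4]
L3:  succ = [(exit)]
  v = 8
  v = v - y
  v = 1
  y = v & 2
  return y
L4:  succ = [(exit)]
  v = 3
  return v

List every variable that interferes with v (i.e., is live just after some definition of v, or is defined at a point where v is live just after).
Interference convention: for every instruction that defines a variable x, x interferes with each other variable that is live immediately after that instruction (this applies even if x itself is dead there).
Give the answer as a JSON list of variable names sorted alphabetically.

Answer: ["y"]

Working:
def/use:
  L0: def={n,y} ue=∅
  L1: def={j,n} ue={n}
  L2: def={y} ue={y}
  L3: def={v,y} ue={y}
  L4: def={v} ue=∅

Liveness:
  live L0: ∅→{n,y}
  live L1: {n,y}→{n,y}
  live L2: {n,y}→{n,y}
  live L3: {y}→∅
  live L4: ∅→∅

Interfere edges:
  j: {n,y}
  n: {j,y}
  v: {y}
  y: {j,n,v}

N(v) = ["y"]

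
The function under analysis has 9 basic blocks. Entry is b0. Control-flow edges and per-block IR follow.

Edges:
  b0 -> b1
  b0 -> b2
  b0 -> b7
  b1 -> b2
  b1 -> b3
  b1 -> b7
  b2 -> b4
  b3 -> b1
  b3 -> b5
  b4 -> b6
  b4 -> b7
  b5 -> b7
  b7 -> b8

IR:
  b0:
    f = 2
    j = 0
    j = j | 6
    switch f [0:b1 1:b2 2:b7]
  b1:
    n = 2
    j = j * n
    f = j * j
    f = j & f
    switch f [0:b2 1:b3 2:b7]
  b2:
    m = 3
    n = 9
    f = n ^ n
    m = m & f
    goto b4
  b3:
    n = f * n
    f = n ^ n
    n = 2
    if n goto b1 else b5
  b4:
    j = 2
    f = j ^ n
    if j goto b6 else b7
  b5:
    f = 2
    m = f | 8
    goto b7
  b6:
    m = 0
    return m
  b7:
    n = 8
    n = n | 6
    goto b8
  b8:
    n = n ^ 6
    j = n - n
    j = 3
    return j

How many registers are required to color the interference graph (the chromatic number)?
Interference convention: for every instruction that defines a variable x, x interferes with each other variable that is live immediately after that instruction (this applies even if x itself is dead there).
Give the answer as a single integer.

Answer: 3

Working:
Per-block:
  b0 def {f,j} use ∅
  b1 def {f,j,n} use {j}
  b2 def {f,m,n} use ∅
  b3 def {f,n} use {f,n}
  b4 def {f,j} use {n}
  b5 def {f,m} use ∅
  b6 def {m} use ∅
  b7 def {n} use ∅
  b8 def {j,n} use {n}

Liveness:
  b0 li=∅ lo={j}
  b1 li={j} lo={f,j,n}
  b2 li=∅ lo={n}
  b3 li={f,j,n} lo={j}
  b4 li={n} lo=∅
  b5 li=∅ lo=∅
  b6 li=∅ lo=∅
  b7 li=∅ lo={n}
  b8 li={n} lo=∅

Interference:
  f↔{j,m,n}
  j↔{f,n}
  m↔{f,n}
  n↔{f,j,m}

Colouring:
  lower bound: {f,j,n} mutually conflict ⇒ χ ≥ 3
  3-colouring: c0={f}  c1={n}  c2={j,m}
  χ = 3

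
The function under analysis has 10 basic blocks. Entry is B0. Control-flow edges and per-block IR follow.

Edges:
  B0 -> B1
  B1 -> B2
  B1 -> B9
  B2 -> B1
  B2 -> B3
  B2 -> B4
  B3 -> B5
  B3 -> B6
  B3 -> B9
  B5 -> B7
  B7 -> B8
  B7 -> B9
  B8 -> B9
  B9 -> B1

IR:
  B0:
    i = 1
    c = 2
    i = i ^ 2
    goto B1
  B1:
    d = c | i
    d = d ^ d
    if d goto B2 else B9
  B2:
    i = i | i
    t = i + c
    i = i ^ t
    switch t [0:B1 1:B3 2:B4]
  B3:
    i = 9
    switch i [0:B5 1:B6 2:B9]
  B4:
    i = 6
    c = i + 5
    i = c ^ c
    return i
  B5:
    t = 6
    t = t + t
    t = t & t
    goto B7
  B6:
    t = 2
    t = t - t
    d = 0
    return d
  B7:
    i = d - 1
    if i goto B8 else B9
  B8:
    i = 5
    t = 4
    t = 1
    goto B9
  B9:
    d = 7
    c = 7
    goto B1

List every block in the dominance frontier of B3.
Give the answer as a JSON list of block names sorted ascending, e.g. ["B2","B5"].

idom tree: B1←B0 B2←B1 B3←B2 B4←B2 B5←B3 B6←B3 B7←B5 B8←B7 B9←B1
Dom at joins:
  B1: preds {B0,B2,B9}: {B0} ∩ {B0,B1,B2} ∩ {B0,B1,B9} = {B0}; idom=B0
  B9: preds {B1,B3,B7,B8}: {B0,B1} ∩ {B0,B1,B2,B3} ∩ {B0,B1,B2,B3,B5,B7} ∩ {B0,B1,B2,B3,B5,B7,B8} = {B0,B1}; idom=B1

Frontier:
  B1←B0: walk · to B0
  B1←B2: walk B2→B1 to B0
  B1←B9: walk B9→B1 to B0
  B9←B1: walk · to B1
  B9←B3: walk B3→B2 to B1
  B9←B7: walk B7→B5→B3→B2 to B1
  B9←B8: walk B8→B7→B5→B3→B2 to B1
  DF(B0)=∅
  DF(B1)={B1}
  DF(B2)={B1,B9}
  DF(B3)={B9}
  DF(B4)=∅
  DF(B5)={B9}
  DF(B6)=∅
  DF(B7)={B9}
  DF(B8)={B9}
  DF(B9)={B1}

DF(B3) = ["B9"]

Answer: ["B9"]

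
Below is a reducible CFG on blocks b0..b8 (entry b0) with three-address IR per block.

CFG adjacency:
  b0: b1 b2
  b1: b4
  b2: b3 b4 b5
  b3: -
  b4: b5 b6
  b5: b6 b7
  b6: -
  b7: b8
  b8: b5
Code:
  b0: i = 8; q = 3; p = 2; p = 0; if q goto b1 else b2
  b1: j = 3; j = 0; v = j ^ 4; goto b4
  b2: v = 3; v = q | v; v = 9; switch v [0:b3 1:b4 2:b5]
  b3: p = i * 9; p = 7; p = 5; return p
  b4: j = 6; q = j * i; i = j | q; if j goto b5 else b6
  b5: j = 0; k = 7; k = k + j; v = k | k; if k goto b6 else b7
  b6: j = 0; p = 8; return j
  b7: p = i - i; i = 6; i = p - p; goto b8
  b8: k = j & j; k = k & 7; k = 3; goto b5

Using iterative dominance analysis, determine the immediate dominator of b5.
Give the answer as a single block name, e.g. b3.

Answer: b0

Derivation:
idom tree: b1←b0 b2←b0 b3←b2 b4←b0 b5←b0 b6←b0 b7←b5 b8←b7
Join-block Dom:
  b4: preds {b1,b2}: {b0,b1} ∩ {b0,b2} = {b0}; idom=b0
  b5: preds {b2,b4,b8}: {b0,b2} ∩ {b0,b4} ∩ {b0,b5,b7,b8} = {b0}; idom=b0
  b6: preds {b4,b5}: {b0,b4} ∩ {b0,b5} = {b0}; idom=b0

idom(b5) = b0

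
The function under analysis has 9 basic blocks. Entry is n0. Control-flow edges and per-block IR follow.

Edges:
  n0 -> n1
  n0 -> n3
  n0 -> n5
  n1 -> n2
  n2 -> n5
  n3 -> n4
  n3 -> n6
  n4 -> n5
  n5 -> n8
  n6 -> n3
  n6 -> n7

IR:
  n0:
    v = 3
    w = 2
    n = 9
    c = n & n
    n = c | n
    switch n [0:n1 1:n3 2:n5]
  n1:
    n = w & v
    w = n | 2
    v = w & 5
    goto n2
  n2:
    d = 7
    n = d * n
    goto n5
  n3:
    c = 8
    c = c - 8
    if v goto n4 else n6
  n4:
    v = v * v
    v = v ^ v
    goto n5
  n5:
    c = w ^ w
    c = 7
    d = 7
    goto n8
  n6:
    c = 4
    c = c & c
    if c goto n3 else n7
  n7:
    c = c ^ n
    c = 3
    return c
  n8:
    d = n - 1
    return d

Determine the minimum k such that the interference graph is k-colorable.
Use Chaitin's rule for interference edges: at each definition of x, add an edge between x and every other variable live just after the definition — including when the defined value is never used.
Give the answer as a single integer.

Answer: 4

Derivation:
Block summaries:
  n0: def={c,n,v,w} ue=∅
  n1: def={n,v,w} ue={v,w}
  n2: def={d,n} ue={n}
  n3: def={c} ue={v}
  n4: def={v} ue={v}
  n5: def={c,d} ue={w}
  n6: def={c} ue=∅
  n7: def={c} ue={c,n}
  n8: def={d} ue={n}

Liveness:
  live n0: ∅→{n,v,w}
  live n1: {v,w}→{n,w}
  live n2: {n,w}→{n,w}
  live n3: {n,v,w}→{n,v,w}
  live n4: {n,v,w}→{n,w}
  live n5: {n,w}→{n}
  live n6: {n,v,w}→{c,n,v,w}
  live n7: {c,n}→∅
  live n8: {n}→∅

Conflict graph:
  c — {n,v,w}
  d — {n,w}
  n — {c,d,v,w}
  v — {c,n,w}
  w — {c,d,n,v}

Colouring:
  {c,n,v,w} pairwise interfere (4-clique) ⇒ χ ≥ 4
  assign c→R2 d→R2 n→R0 v→R3 w→R1 — no edge inside a register ⇒ χ ≤ 4
  χ = 4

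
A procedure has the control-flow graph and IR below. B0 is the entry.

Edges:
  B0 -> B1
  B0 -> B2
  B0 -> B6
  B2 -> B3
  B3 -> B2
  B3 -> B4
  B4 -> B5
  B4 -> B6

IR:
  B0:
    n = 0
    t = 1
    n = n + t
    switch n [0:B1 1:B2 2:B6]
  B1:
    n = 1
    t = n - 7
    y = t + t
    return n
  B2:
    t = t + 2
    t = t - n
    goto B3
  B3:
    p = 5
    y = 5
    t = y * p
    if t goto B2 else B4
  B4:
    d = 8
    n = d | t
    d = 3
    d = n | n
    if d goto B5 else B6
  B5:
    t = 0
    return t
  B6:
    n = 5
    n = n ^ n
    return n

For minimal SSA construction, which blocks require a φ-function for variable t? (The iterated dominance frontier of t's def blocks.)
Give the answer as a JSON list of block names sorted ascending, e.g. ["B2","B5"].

Answer: ["B2", "B6"]

Derivation:
idom tree: B1←B0 B2←B0 B3←B2 B4←B3 B5←B4 B6←B0
Dom∩ at merges:
  B2: preds {B0,B3}: {B0} ∩ {B0,B2,B3} = {B0}; idom=B0
  B6: preds {B0,B4}: {B0} ∩ {B0,B2,B3,B4} = {B0}; idom=B0

DF derivation:
  join B2 pred B0: · stop@B0
  join B2 pred B3: B3→B2 stop@B0
  join B6 pred B0: · stop@B0
  join B6 pred B4: B4→B3→B2 stop@B0
  B0: DF=∅
  B1: DF=∅
  B2: DF={B2,B6}
  B3: DF={B2,B6}
  B4: DF={B6}
  B5: DF=∅
  B6: DF=∅

φ for t: defs {B0,B1,B2,B3,B5}
  DF⁺ = {B2,B6}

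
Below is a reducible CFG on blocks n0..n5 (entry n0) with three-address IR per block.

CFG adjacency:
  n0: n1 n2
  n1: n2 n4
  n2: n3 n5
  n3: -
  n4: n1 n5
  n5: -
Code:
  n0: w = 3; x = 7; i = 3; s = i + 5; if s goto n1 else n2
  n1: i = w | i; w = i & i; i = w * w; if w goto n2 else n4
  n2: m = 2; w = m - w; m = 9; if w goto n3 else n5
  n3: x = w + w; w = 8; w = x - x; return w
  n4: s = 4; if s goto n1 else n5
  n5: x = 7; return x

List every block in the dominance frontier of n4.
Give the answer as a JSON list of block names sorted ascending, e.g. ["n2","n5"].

Answer: ["n1", "n5"]

Analysis:
idom tree: n1←n0 n2←n0 n3←n2 n4←n1 n5←n0
Dom∩ at merges:
  n1: preds {n0,n4}: {n0} ∩ {n0,n1,n4} = {n0}; idom=n0
  n2: preds {n0,n1}: {n0} ∩ {n0,n1} = {n0}; idom=n0
  n5: preds {n2,n4}: {n0,n2} ∩ {n0,n1,n4} = {n0}; idom=n0

DF walk-up:
  n1←n0: walk · to n0
  n1←n4: walk n4→n1 to n0
  n2←n0: walk · to n0
  n2←n1: walk n1 to n0
  n5←n2: walk n2 to n0
  n5←n4: walk n4→n1 to n0
  n0: DF=∅
  n1: DF={n1,n2,n5}
  n2: DF={n5}
  n3: DF=∅
  n4: DF={n1,n5}
  n5: DF=∅

DF(n4) = ["n1", "n5"]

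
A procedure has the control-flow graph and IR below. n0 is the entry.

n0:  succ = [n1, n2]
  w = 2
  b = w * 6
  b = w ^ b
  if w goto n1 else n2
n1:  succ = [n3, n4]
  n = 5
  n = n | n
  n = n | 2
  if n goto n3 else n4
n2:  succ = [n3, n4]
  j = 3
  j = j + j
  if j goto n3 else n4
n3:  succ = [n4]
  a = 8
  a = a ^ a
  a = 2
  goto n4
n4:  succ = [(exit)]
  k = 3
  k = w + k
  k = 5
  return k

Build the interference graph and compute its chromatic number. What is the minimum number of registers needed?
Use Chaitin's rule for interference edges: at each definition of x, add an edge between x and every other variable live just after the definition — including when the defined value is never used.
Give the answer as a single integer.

Block summaries:
  n0 def {b,w} use ∅
  n1 def {n} use ∅
  n2 def {j} use ∅
  n3 def {a} use ∅
  n4 def {k} use {w}

Backward fixpoint:
  n0 li=∅ lo={w}
  n1 li={w} lo={w}
  n2 li={w} lo={w}
  n3 li={w} lo={w}
  n4 li={w} lo=∅

Conflict graph:
  a↔{w}
  b↔{w}
  j↔{w}
  k↔{w}
  n↔{w}
  w↔{a,b,j,k,n}

Registers:
  {a,w} pairwise interfere (2-clique) ⇒ χ ≥ 2
  assign a→r1 b→r1 j→r1 k→r1 n→r1 w→r0 — no edge inside a register ⇒ χ ≤ 2
  χ = 2

Answer: 2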